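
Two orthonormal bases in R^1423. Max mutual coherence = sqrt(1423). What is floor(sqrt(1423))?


37^2 = 1369 <= 1423 < 1444 = 38^2, so 37 <= sqrt(1423) < 38.
floor(sqrt(1423)) = 37.

37


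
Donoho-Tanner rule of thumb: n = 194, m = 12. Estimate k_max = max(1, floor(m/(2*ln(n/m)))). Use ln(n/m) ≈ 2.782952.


n/m = 194/12 = 97/6.
ln(n/m) ≈ 2.782952.
2*ln(n/m) ≈ 5.565904.
m/(2*ln(n/m)) ≈ 12/5.565904 ≈ 2.156.
floor = 2.
k_max = max(1, 2) = 2.

2


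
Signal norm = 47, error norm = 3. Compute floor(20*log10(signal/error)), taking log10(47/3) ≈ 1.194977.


||x||/||e|| = 47/3.
log10(47/3) ≈ 1.194977.
20*log10(||x||/||e||) ≈ 20*1.194977 = 23.89954.
floor(23.89954) = 23.

23


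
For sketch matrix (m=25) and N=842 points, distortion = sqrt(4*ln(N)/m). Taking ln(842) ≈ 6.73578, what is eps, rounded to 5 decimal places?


ln(842) ≈ 6.73578.
4*ln(N)/m ≈ 4*6.73578/25 ≈ 1.0777248.
eps = sqrt(1.0777248) ≈ 1.0381353 ≈ 1.03814.

1.03814


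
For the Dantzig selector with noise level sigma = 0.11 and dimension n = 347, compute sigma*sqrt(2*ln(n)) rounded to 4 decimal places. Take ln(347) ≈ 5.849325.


ln(347) ≈ 5.849325.
2*ln(n) ≈ 11.69865.
sqrt(2*ln(n)) ≈ sqrt(11.69865) ≈ 3.420329.
threshold ≈ 0.11*3.420329 = 0.37623619 ≈ 0.3762.

0.3762


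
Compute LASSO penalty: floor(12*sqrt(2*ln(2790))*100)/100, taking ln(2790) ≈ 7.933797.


ln(2790) ≈ 7.933797.
2*ln(n) ≈ 15.867594.
sqrt(2*ln(n)) ≈ sqrt(15.867594) ≈ 3.983415.
lambda ≈ 12*3.983415 = 47.80098.
floor(lambda*100)/100 = 47.80.

47.80


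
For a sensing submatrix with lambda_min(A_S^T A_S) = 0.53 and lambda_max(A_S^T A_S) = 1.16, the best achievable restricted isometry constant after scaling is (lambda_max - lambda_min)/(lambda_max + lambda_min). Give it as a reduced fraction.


lambda_max - lambda_min = 1.16 - 0.53 = 0.63.
lambda_max + lambda_min = 1.16 + 0.53 = 1.69.
delta = 0.63/1.69 = 63/169.

63/169


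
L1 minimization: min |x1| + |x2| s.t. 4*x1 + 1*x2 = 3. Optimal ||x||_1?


Axis intercepts:
  x1 = 3/4, x2 = 0: L1 = 3/4
  x1 = 0, x2 = 3: L1 = 3
x* = (3/4, 0)
||x*||_1 = 3/4.

3/4


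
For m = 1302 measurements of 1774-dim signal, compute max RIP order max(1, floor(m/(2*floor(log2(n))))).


floor(log2(1774)) = 10.
2*10 = 20.
m/(2*floor(log2(n))) = 1302/20 ≈ 65.1.
floor = 65.
k = max(1, 65) = 65.

65


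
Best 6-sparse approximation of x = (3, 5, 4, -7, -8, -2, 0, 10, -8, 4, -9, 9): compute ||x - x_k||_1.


Sorted |x_i| descending: [10, 9, 9, 8, 8, 7, 5, 4, 4, 3, 2, 0]
Keep top 6: [10, 9, 9, 8, 8, 7]
Tail entries: [5, 4, 4, 3, 2, 0]
L1 error = sum of tail = 18.

18


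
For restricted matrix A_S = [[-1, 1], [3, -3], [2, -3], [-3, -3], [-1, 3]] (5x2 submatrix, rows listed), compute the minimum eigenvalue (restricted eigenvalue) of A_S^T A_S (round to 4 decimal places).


A_S^T A_S = [[24, -10], [-10, 37]].
trace = 61.
det = 788.
disc = trace^2 - 4*det = 3721 - 4*788 = 569.
sqrt(569) ≈ 23.853721.
lam_min = (61 - sqrt(569))/2 ≈ (61 - 23.853721)/2 = 18.5731395 ≈ 18.5731.

18.5731


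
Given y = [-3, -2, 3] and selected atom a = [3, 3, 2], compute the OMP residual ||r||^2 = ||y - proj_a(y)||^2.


a^T a = 22.
a^T y = -9.
coeff = -9/22 = -9/22.
||r||^2 = 403/22.

403/22


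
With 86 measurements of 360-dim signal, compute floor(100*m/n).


100*m/n = 100*86/360 ≈ 23.8889.
floor = 23.

23


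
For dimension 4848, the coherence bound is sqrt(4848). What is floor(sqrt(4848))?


69^2 = 4761 <= 4848 < 4900 = 70^2, so 69 <= sqrt(4848) < 70.
floor(sqrt(4848)) = 69.

69


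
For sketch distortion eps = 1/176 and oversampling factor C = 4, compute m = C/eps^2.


1/eps = 176.
(1/eps)^2 = 30976.
m = 4*30976 = 123904.

123904


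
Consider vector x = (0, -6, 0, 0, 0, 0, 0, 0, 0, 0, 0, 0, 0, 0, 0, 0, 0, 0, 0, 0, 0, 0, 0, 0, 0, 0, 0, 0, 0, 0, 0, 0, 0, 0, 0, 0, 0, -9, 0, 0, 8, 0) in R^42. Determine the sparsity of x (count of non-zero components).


Non-zero positions: [1, 37, 40].
Sparsity = 3.

3


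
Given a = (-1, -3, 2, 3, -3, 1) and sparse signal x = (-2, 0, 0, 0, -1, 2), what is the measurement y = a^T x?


Non-zero terms: ['-1*-2', '-3*-1', '1*2']
Products: [2, 3, 2]
y = sum = 7.

7


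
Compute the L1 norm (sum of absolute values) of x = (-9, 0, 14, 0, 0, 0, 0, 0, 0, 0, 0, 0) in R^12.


Non-zero entries: [(0, -9), (2, 14)]
Absolute values: [9, 14]
||x||_1 = sum = 23.

23


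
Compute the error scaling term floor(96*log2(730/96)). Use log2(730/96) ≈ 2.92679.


log2(n/k) = log2(730/96) ≈ 2.92679.
k*log2(n/k) ≈ 96*2.92679 = 280.97184.
floor(280.97184) = 280.

280


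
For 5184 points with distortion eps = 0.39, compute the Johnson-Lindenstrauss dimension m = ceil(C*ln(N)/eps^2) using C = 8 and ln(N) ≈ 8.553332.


ln(5184) ≈ 8.553332.
eps^2 = 0.39^2 = 0.1521.
C*ln(N)/eps^2 ≈ 8*8.553332/0.1521 ≈ 449.8794.
m = ceil(449.8794) = 450.

450


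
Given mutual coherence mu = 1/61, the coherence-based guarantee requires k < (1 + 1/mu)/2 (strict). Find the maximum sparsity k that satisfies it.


1/mu = 61.
1 + 1/mu = 62.
(1 + 1/mu)/2 = 31 is an integer and the inequality is strict, so k_max = 31 - 1 = 30.

30


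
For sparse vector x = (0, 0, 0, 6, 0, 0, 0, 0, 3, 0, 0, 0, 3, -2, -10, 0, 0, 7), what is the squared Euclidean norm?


Non-zero entries: [(3, 6), (8, 3), (12, 3), (13, -2), (14, -10), (17, 7)]
Squares: [36, 9, 9, 4, 100, 49]
||x||_2^2 = sum = 207.

207


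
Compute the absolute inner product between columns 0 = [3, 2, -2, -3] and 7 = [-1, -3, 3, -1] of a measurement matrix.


Inner product: 3*-1 + 2*-3 + -2*3 + -3*-1
Products: [-3, -6, -6, 3]
Sum = -12.
|dot| = 12.

12


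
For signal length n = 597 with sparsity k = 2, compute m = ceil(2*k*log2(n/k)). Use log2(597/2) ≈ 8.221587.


log2(n/k) = log2(597/2) ≈ 8.221587.
2*k*log2(n/k) ≈ 2*2*8.221587 = 32.886348.
m = ceil(32.886348) = 33.

33


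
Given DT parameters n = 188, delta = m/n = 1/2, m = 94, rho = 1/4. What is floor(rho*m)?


m = 1/2*188 = 94.
rho = 1/4.
rho*m = 1/4*94 = 23.5.
k = floor(23.5) = 23.

23


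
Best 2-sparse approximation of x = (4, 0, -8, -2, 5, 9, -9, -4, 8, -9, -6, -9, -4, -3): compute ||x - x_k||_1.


Sorted |x_i| descending: [9, 9, 9, 9, 8, 8, 6, 5, 4, 4, 4, 3, 2, 0]
Keep top 2: [9, 9]
Tail entries: [9, 9, 8, 8, 6, 5, 4, 4, 4, 3, 2, 0]
L1 error = sum of tail = 62.

62


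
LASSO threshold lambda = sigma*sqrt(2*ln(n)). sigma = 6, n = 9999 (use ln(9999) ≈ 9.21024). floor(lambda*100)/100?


ln(9999) ≈ 9.21024.
2*ln(n) ≈ 18.42048.
sqrt(2*ln(n)) ≈ sqrt(18.42048) ≈ 4.291909.
lambda ≈ 6*4.291909 = 25.751454.
floor(lambda*100)/100 = 25.75.

25.75


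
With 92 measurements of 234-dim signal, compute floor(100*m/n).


100*m/n = 100*92/234 ≈ 39.3162.
floor = 39.

39


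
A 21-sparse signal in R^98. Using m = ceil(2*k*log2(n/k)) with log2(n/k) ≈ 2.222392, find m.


log2(n/k) = log2(98/21) ≈ 2.222392.
2*k*log2(n/k) ≈ 2*21*2.222392 = 93.340464.
m = ceil(93.340464) = 94.

94


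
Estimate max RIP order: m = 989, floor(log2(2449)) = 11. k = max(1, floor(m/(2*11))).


floor(log2(2449)) = 11.
2*11 = 22.
m/(2*floor(log2(n))) = 989/22 ≈ 44.9545.
floor = 44.
k = max(1, 44) = 44.

44


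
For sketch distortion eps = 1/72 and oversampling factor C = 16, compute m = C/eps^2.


1/eps = 72.
(1/eps)^2 = 5184.
m = 16*5184 = 82944.

82944


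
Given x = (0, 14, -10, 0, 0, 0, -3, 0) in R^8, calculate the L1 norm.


Non-zero entries: [(1, 14), (2, -10), (6, -3)]
Absolute values: [14, 10, 3]
||x||_1 = sum = 27.

27


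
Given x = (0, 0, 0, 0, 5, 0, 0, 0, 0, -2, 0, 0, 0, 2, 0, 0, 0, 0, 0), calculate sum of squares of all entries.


Non-zero entries: [(4, 5), (9, -2), (13, 2)]
Squares: [25, 4, 4]
||x||_2^2 = sum = 33.

33


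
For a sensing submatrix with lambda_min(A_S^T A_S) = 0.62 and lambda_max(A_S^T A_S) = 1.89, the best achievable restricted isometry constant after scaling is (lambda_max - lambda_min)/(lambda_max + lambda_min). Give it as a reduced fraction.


lambda_max - lambda_min = 1.89 - 0.62 = 1.27.
lambda_max + lambda_min = 1.89 + 0.62 = 2.51.
delta = 1.27/2.51 = 127/251.

127/251


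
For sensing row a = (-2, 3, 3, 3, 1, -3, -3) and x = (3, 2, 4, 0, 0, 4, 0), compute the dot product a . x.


Non-zero terms: ['-2*3', '3*2', '3*4', '-3*4']
Products: [-6, 6, 12, -12]
y = sum = 0.

0


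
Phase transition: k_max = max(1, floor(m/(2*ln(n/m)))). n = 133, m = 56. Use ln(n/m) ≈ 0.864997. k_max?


n/m = 133/56 = 19/8.
ln(n/m) ≈ 0.864997.
2*ln(n/m) ≈ 1.729994.
m/(2*ln(n/m)) ≈ 56/1.729994 ≈ 32.3701.
floor = 32.
k_max = max(1, 32) = 32.

32


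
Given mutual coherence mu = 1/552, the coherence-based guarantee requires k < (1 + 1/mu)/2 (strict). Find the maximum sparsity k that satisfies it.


1/mu = 552.
1 + 1/mu = 553.
(1 + 1/mu)/2 = 276.5 is not an integer, so k_max = floor(276.5) = 276.

276


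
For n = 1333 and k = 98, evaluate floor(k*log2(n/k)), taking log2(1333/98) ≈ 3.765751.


log2(n/k) = log2(1333/98) ≈ 3.765751.
k*log2(n/k) ≈ 98*3.765751 = 369.043598.
floor(369.043598) = 369.

369


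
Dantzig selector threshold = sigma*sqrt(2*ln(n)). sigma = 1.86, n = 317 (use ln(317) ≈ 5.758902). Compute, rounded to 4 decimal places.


ln(317) ≈ 5.758902.
2*ln(n) ≈ 11.517804.
sqrt(2*ln(n)) ≈ sqrt(11.517804) ≈ 3.393789.
threshold ≈ 1.86*3.393789 = 6.31244754 ≈ 6.3124.

6.3124


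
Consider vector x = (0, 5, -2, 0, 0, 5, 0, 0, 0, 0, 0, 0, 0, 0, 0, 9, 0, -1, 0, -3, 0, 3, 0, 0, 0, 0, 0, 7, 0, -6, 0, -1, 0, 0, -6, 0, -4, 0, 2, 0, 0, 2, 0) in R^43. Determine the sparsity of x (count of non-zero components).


Non-zero positions: [1, 2, 5, 15, 17, 19, 21, 27, 29, 31, 34, 36, 38, 41].
Sparsity = 14.

14


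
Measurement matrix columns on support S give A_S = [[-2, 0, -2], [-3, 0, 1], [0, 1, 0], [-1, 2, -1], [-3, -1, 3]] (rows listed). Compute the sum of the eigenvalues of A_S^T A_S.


Sum of eigenvalues of A_S^T A_S = trace(A_S^T A_S) = sum of squared column norms of A_S.
A_S^T A_S diagonal: [23, 6, 15].
trace = 23 + 6 + 15 = 44.

44


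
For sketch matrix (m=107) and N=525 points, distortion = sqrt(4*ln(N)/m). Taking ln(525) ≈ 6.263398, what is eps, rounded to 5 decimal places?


ln(525) ≈ 6.263398.
4*ln(N)/m ≈ 4*6.263398/107 ≈ 0.23414572.
eps = sqrt(0.23414572) ≈ 0.4838861 ≈ 0.48389.

0.48389


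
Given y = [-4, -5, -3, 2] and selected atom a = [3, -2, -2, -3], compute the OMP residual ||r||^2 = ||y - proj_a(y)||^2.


a^T a = 26.
a^T y = -2.
coeff = -2/26 = -1/13.
||r||^2 = 700/13.

700/13


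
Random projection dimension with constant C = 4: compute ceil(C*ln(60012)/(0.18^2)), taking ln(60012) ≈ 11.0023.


ln(60012) ≈ 11.0023.
eps^2 = 0.18^2 = 0.0324.
C*ln(N)/eps^2 ≈ 4*11.0023/0.0324 ≈ 1358.3086.
m = ceil(1358.3086) = 1359.

1359


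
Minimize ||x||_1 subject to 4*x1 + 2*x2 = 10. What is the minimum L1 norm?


Axis intercepts:
  x1 = 5/2, x2 = 0: L1 = 5/2
  x1 = 0, x2 = 5: L1 = 5
x* = (5/2, 0)
||x*||_1 = 5/2.

5/2


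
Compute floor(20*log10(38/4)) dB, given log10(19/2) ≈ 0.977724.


||x||/||e|| = 38/4 = 19/2.
log10(19/2) ≈ 0.977724.
20*log10(||x||/||e||) ≈ 20*0.977724 = 19.55448.
floor(19.55448) = 19.

19


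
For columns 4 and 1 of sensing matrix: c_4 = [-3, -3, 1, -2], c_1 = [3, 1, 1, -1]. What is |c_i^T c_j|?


Inner product: -3*3 + -3*1 + 1*1 + -2*-1
Products: [-9, -3, 1, 2]
Sum = -9.
|dot| = 9.

9


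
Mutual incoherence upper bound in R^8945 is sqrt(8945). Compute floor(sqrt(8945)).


94^2 = 8836 <= 8945 < 9025 = 95^2, so 94 <= sqrt(8945) < 95.
floor(sqrt(8945)) = 94.

94


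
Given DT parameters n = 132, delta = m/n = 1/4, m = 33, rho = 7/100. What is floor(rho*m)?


m = 1/4*132 = 33.
rho = 7/100.
rho*m = 7/100*33 = 2.31.
k = floor(2.31) = 2.

2


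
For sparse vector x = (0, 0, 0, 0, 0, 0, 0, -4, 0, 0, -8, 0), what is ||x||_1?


Non-zero entries: [(7, -4), (10, -8)]
Absolute values: [4, 8]
||x||_1 = sum = 12.

12


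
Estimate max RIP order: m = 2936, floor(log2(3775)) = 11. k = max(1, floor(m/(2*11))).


floor(log2(3775)) = 11.
2*11 = 22.
m/(2*floor(log2(n))) = 2936/22 ≈ 133.4545.
floor = 133.
k = max(1, 133) = 133.

133


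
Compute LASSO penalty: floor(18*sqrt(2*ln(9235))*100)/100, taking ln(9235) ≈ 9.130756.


ln(9235) ≈ 9.130756.
2*ln(n) ≈ 18.261512.
sqrt(2*ln(n)) ≈ sqrt(18.261512) ≈ 4.273349.
lambda ≈ 18*4.273349 = 76.920282.
floor(lambda*100)/100 = 76.92.

76.92


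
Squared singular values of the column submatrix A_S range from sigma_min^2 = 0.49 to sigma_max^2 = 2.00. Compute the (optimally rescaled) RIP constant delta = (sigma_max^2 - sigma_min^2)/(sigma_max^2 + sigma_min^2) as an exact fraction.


lambda_max - lambda_min = 2.00 - 0.49 = 1.51.
lambda_max + lambda_min = 2.00 + 0.49 = 2.49.
delta = 1.51/2.49 = 151/249.

151/249


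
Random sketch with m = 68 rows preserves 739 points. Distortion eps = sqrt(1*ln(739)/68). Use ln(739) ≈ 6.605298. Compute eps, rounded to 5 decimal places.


ln(739) ≈ 6.605298.
1*ln(N)/m ≈ 1*6.605298/68 ≈ 0.09713674.
eps = sqrt(0.09713674) ≈ 0.3116677 ≈ 0.31167.

0.31167


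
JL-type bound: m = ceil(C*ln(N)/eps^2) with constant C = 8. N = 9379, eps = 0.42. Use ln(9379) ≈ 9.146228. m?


ln(9379) ≈ 9.146228.
eps^2 = 0.42^2 = 0.1764.
C*ln(N)/eps^2 ≈ 8*9.146228/0.1764 ≈ 414.7949.
m = ceil(414.7949) = 415.

415


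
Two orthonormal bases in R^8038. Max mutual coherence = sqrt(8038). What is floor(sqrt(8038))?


89^2 = 7921 <= 8038 < 8100 = 90^2, so 89 <= sqrt(8038) < 90.
floor(sqrt(8038)) = 89.

89


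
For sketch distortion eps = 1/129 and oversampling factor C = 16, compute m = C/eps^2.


1/eps = 129.
(1/eps)^2 = 16641.
m = 16*16641 = 266256.

266256


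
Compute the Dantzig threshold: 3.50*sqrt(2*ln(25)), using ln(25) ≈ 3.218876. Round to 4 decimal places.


ln(25) ≈ 3.218876.
2*ln(n) ≈ 6.437752.
sqrt(2*ln(n)) ≈ sqrt(6.437752) ≈ 2.537273.
threshold ≈ 3.50*2.537273 = 8.8804555 ≈ 8.8805.

8.8805


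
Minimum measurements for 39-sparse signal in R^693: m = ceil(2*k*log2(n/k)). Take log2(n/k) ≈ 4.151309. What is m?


log2(n/k) = log2(693/39) ≈ 4.151309.
2*k*log2(n/k) ≈ 2*39*4.151309 = 323.802102.
m = ceil(323.802102) = 324.

324


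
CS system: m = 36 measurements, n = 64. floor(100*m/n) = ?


100*m/n = 100*36/64 ≈ 56.25.
floor = 56.

56


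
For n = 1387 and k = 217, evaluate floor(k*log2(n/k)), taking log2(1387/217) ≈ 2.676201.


log2(n/k) = log2(1387/217) ≈ 2.676201.
k*log2(n/k) ≈ 217*2.676201 = 580.735617.
floor(580.735617) = 580.

580


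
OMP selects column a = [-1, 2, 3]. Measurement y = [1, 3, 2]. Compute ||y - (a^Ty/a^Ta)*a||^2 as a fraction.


a^T a = 14.
a^T y = 11.
coeff = 11/14 = 11/14.
||r||^2 = 75/14.

75/14


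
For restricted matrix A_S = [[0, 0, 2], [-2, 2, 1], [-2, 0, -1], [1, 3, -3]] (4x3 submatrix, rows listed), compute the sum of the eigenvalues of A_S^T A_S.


Sum of eigenvalues of A_S^T A_S = trace(A_S^T A_S) = sum of squared column norms of A_S.
A_S^T A_S diagonal: [9, 13, 15].
trace = 9 + 13 + 15 = 37.

37


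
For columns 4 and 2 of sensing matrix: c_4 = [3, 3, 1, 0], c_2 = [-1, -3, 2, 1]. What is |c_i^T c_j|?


Inner product: 3*-1 + 3*-3 + 1*2 + 0*1
Products: [-3, -9, 2, 0]
Sum = -10.
|dot| = 10.

10


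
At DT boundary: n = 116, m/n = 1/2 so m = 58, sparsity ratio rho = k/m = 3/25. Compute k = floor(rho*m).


m = 1/2*116 = 58.
rho = 3/25.
rho*m = 3/25*58 = 6.96.
k = floor(6.96) = 6.

6


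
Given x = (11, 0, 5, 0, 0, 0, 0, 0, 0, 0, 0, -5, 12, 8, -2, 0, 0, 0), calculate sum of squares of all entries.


Non-zero entries: [(0, 11), (2, 5), (11, -5), (12, 12), (13, 8), (14, -2)]
Squares: [121, 25, 25, 144, 64, 4]
||x||_2^2 = sum = 383.

383


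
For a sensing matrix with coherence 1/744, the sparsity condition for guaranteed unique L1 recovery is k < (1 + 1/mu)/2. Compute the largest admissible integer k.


1/mu = 744.
1 + 1/mu = 745.
(1 + 1/mu)/2 = 372.5 is not an integer, so k_max = floor(372.5) = 372.

372


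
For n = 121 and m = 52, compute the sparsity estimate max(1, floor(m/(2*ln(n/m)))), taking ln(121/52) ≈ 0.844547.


n/m = 121/52.
ln(n/m) ≈ 0.844547.
2*ln(n/m) ≈ 1.689094.
m/(2*ln(n/m)) ≈ 52/1.689094 ≈ 30.7857.
floor = 30.
k_max = max(1, 30) = 30.

30


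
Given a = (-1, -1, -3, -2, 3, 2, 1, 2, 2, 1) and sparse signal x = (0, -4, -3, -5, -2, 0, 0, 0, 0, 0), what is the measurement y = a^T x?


Non-zero terms: ['-1*-4', '-3*-3', '-2*-5', '3*-2']
Products: [4, 9, 10, -6]
y = sum = 17.

17


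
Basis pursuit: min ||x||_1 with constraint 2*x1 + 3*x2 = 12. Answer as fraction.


Axis intercepts:
  x1 = 6, x2 = 0: L1 = 6
  x1 = 0, x2 = 4: L1 = 4
x* = (0, 4)
||x*||_1 = 4.

4


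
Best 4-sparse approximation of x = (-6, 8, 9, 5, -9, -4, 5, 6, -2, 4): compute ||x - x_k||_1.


Sorted |x_i| descending: [9, 9, 8, 6, 6, 5, 5, 4, 4, 2]
Keep top 4: [9, 9, 8, 6]
Tail entries: [6, 5, 5, 4, 4, 2]
L1 error = sum of tail = 26.

26


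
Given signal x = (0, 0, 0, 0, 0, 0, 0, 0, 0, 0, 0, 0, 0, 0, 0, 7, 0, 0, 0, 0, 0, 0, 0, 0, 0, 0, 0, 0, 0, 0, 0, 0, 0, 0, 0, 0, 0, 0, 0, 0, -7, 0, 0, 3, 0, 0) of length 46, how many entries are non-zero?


Non-zero positions: [15, 40, 43].
Sparsity = 3.

3


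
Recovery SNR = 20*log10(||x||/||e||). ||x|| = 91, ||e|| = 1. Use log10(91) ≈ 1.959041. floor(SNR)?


||x||/||e|| = 91/1 = 91.
log10(91) ≈ 1.959041.
20*log10(||x||/||e||) ≈ 20*1.959041 = 39.18082.
floor(39.18082) = 39.

39


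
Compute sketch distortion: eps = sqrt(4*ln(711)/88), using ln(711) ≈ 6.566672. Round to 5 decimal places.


ln(711) ≈ 6.566672.
4*ln(N)/m ≈ 4*6.566672/88 ≈ 0.29848509.
eps = sqrt(0.29848509) ≈ 0.5463379 ≈ 0.54634.

0.54634


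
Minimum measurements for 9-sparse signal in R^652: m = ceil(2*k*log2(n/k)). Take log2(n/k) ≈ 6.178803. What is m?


log2(n/k) = log2(652/9) ≈ 6.178803.
2*k*log2(n/k) ≈ 2*9*6.178803 = 111.218454.
m = ceil(111.218454) = 112.

112


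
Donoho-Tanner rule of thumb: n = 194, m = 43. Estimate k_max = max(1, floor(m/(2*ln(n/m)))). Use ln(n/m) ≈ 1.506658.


n/m = 194/43.
ln(n/m) ≈ 1.506658.
2*ln(n/m) ≈ 3.013316.
m/(2*ln(n/m)) ≈ 43/3.013316 ≈ 14.27.
floor = 14.
k_max = max(1, 14) = 14.

14


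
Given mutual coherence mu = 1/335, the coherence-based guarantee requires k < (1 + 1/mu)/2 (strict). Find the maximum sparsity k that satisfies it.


1/mu = 335.
1 + 1/mu = 336.
(1 + 1/mu)/2 = 168 is an integer and the inequality is strict, so k_max = 168 - 1 = 167.

167


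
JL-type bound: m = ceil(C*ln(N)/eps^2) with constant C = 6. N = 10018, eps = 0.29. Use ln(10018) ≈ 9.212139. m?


ln(10018) ≈ 9.212139.
eps^2 = 0.29^2 = 0.0841.
C*ln(N)/eps^2 ≈ 6*9.212139/0.0841 ≈ 657.2275.
m = ceil(657.2275) = 658.

658


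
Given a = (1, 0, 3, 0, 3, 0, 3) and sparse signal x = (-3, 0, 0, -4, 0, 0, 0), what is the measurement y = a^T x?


Non-zero terms: ['1*-3', '0*-4']
Products: [-3, 0]
y = sum = -3.

-3


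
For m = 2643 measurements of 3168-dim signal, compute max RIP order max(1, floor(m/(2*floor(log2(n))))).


floor(log2(3168)) = 11.
2*11 = 22.
m/(2*floor(log2(n))) = 2643/22 ≈ 120.1364.
floor = 120.
k = max(1, 120) = 120.

120


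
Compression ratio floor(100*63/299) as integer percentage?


100*m/n = 100*63/299 ≈ 21.0702.
floor = 21.

21


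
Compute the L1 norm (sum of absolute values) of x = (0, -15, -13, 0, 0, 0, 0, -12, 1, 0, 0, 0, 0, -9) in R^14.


Non-zero entries: [(1, -15), (2, -13), (7, -12), (8, 1), (13, -9)]
Absolute values: [15, 13, 12, 1, 9]
||x||_1 = sum = 50.

50


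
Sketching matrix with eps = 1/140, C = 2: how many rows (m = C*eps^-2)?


1/eps = 140.
(1/eps)^2 = 19600.
m = 2*19600 = 39200.

39200


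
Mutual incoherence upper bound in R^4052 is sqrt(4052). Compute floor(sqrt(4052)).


63^2 = 3969 <= 4052 < 4096 = 64^2, so 63 <= sqrt(4052) < 64.
floor(sqrt(4052)) = 63.

63


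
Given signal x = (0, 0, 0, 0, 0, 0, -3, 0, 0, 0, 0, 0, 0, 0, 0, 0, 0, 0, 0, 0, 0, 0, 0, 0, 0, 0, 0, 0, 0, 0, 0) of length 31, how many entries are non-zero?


Non-zero positions: [6].
Sparsity = 1.

1


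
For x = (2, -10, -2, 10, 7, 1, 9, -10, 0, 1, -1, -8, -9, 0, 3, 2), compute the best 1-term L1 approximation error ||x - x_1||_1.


Sorted |x_i| descending: [10, 10, 10, 9, 9, 8, 7, 3, 2, 2, 2, 1, 1, 1, 0, 0]
Keep top 1: [10]
Tail entries: [10, 10, 9, 9, 8, 7, 3, 2, 2, 2, 1, 1, 1, 0, 0]
L1 error = sum of tail = 65.

65


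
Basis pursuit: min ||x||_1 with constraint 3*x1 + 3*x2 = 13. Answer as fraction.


Axis intercepts:
  x1 = 13/3, x2 = 0: L1 = 13/3
  x1 = 0, x2 = 13/3: L1 = 13/3
x* = (13/3, 0)
||x*||_1 = 13/3.

13/3


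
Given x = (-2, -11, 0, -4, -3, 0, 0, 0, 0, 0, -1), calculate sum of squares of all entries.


Non-zero entries: [(0, -2), (1, -11), (3, -4), (4, -3), (10, -1)]
Squares: [4, 121, 16, 9, 1]
||x||_2^2 = sum = 151.

151


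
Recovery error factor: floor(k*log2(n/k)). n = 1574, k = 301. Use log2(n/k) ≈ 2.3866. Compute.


log2(n/k) = log2(1574/301) ≈ 2.3866.
k*log2(n/k) ≈ 301*2.3866 = 718.3666.
floor(718.3666) = 718.

718


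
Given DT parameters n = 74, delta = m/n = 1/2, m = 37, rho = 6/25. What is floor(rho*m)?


m = 1/2*74 = 37.
rho = 6/25.
rho*m = 6/25*37 = 8.88.
k = floor(8.88) = 8.

8


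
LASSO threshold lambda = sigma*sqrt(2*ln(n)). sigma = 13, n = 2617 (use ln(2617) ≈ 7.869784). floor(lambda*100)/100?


ln(2617) ≈ 7.869784.
2*ln(n) ≈ 15.739568.
sqrt(2*ln(n)) ≈ sqrt(15.739568) ≈ 3.967312.
lambda ≈ 13*3.967312 = 51.575056.
floor(lambda*100)/100 = 51.57.

51.57


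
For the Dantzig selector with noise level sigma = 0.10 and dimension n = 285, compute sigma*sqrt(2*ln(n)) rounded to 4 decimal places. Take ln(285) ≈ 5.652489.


ln(285) ≈ 5.652489.
2*ln(n) ≈ 11.304978.
sqrt(2*ln(n)) ≈ sqrt(11.304978) ≈ 3.362288.
threshold ≈ 0.10*3.362288 = 0.3362288 ≈ 0.3362.

0.3362


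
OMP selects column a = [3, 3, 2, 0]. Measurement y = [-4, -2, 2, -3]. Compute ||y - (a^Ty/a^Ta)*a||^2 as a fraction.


a^T a = 22.
a^T y = -14.
coeff = -14/22 = -7/11.
||r||^2 = 265/11.

265/11


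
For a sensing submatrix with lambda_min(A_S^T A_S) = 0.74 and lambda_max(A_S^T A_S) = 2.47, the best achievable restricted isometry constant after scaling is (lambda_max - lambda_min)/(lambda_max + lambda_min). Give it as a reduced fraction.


lambda_max - lambda_min = 2.47 - 0.74 = 1.73.
lambda_max + lambda_min = 2.47 + 0.74 = 3.21.
delta = 1.73/3.21 = 173/321.

173/321


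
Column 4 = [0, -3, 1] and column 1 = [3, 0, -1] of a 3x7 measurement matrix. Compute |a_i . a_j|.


Inner product: 0*3 + -3*0 + 1*-1
Products: [0, 0, -1]
Sum = -1.
|dot| = 1.

1


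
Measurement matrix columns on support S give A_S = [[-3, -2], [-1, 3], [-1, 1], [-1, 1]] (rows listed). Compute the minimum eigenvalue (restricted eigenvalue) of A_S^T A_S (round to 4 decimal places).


A_S^T A_S = [[12, 1], [1, 15]].
trace = 27.
det = 179.
disc = trace^2 - 4*det = 729 - 4*179 = 13.
sqrt(13) ≈ 3.605551.
lam_min = (27 - sqrt(13))/2 ≈ (27 - 3.605551)/2 = 11.6972245 ≈ 11.6972.

11.6972


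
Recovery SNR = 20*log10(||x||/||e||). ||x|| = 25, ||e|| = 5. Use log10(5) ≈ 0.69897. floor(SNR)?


||x||/||e|| = 25/5 = 5.
log10(5) ≈ 0.69897.
20*log10(||x||/||e||) ≈ 20*0.69897 = 13.9794.
floor(13.9794) = 13.

13


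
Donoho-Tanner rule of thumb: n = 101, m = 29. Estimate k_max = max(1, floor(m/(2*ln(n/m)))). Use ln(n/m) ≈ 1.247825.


n/m = 101/29.
ln(n/m) ≈ 1.247825.
2*ln(n/m) ≈ 2.49565.
m/(2*ln(n/m)) ≈ 29/2.49565 ≈ 11.6202.
floor = 11.
k_max = max(1, 11) = 11.

11


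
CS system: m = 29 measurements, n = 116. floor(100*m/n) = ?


100*m/n = 100*29/116 ≈ 25.0.
floor = 25.

25


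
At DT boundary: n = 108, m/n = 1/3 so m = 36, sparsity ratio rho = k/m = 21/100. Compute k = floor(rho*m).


m = 1/3*108 = 36.
rho = 21/100.
rho*m = 21/100*36 = 7.56.
k = floor(7.56) = 7.

7


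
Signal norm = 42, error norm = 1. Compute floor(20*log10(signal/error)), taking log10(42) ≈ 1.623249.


||x||/||e|| = 42/1 = 42.
log10(42) ≈ 1.623249.
20*log10(||x||/||e||) ≈ 20*1.623249 = 32.46498.
floor(32.46498) = 32.

32


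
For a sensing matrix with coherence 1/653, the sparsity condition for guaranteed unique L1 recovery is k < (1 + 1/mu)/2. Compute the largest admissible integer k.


1/mu = 653.
1 + 1/mu = 654.
(1 + 1/mu)/2 = 327 is an integer and the inequality is strict, so k_max = 327 - 1 = 326.

326


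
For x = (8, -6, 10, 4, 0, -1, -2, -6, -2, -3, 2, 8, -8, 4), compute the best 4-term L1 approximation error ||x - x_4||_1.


Sorted |x_i| descending: [10, 8, 8, 8, 6, 6, 4, 4, 3, 2, 2, 2, 1, 0]
Keep top 4: [10, 8, 8, 8]
Tail entries: [6, 6, 4, 4, 3, 2, 2, 2, 1, 0]
L1 error = sum of tail = 30.

30


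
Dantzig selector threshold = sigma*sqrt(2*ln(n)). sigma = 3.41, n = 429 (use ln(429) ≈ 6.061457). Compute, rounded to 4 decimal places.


ln(429) ≈ 6.061457.
2*ln(n) ≈ 12.122914.
sqrt(2*ln(n)) ≈ sqrt(12.122914) ≈ 3.481798.
threshold ≈ 3.41*3.481798 = 11.87293118 ≈ 11.8729.

11.8729


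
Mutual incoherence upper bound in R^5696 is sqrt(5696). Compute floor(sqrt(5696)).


75^2 = 5625 <= 5696 < 5776 = 76^2, so 75 <= sqrt(5696) < 76.
floor(sqrt(5696)) = 75.

75


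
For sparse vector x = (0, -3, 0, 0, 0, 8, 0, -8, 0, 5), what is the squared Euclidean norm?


Non-zero entries: [(1, -3), (5, 8), (7, -8), (9, 5)]
Squares: [9, 64, 64, 25]
||x||_2^2 = sum = 162.

162


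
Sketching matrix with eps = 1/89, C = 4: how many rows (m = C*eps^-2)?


1/eps = 89.
(1/eps)^2 = 7921.
m = 4*7921 = 31684.

31684


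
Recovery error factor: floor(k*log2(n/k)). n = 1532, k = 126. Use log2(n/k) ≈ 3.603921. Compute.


log2(n/k) = log2(1532/126) ≈ 3.603921.
k*log2(n/k) ≈ 126*3.603921 = 454.094046.
floor(454.094046) = 454.

454


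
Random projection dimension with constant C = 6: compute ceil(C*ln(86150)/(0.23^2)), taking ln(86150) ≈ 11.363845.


ln(86150) ≈ 11.363845.
eps^2 = 0.23^2 = 0.0529.
C*ln(N)/eps^2 ≈ 6*11.363845/0.0529 ≈ 1288.9049.
m = ceil(1288.9049) = 1289.

1289


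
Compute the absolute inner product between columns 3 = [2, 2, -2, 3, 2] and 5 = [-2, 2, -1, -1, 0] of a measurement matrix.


Inner product: 2*-2 + 2*2 + -2*-1 + 3*-1 + 2*0
Products: [-4, 4, 2, -3, 0]
Sum = -1.
|dot| = 1.

1


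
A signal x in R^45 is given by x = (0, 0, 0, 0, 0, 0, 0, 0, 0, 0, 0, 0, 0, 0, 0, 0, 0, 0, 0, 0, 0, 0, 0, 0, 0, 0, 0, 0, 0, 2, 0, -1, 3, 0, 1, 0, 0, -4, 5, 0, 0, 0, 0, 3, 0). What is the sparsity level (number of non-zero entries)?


Non-zero positions: [29, 31, 32, 34, 37, 38, 43].
Sparsity = 7.

7


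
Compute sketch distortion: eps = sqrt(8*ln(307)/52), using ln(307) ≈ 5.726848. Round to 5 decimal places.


ln(307) ≈ 5.726848.
8*ln(N)/m ≈ 8*5.726848/52 ≈ 0.88105354.
eps = sqrt(0.88105354) ≈ 0.9386445 ≈ 0.93864.

0.93864


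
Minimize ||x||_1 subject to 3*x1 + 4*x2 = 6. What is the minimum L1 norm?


Axis intercepts:
  x1 = 2, x2 = 0: L1 = 2
  x1 = 0, x2 = 3/2: L1 = 3/2
x* = (0, 3/2)
||x*||_1 = 3/2.

3/2


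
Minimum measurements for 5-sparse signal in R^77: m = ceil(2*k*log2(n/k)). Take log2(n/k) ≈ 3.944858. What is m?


log2(n/k) = log2(77/5) ≈ 3.944858.
2*k*log2(n/k) ≈ 2*5*3.944858 = 39.44858.
m = ceil(39.44858) = 40.

40


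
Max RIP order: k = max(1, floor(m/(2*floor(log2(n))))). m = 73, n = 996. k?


floor(log2(996)) = 9.
2*9 = 18.
m/(2*floor(log2(n))) = 73/18 ≈ 4.0556.
floor = 4.
k = max(1, 4) = 4.

4


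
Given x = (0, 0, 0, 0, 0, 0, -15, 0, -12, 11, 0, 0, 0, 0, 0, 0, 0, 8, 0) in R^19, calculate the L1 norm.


Non-zero entries: [(6, -15), (8, -12), (9, 11), (17, 8)]
Absolute values: [15, 12, 11, 8]
||x||_1 = sum = 46.

46


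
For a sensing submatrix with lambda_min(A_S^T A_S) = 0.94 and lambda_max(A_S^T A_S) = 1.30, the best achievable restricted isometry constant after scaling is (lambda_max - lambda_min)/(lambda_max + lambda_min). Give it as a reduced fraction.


lambda_max - lambda_min = 1.30 - 0.94 = 0.36.
lambda_max + lambda_min = 1.30 + 0.94 = 2.24.
delta = 0.36/2.24 = 36/224 = 9/56.

9/56


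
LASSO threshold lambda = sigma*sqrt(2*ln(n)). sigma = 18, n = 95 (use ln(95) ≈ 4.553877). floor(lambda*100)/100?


ln(95) ≈ 4.553877.
2*ln(n) ≈ 9.107754.
sqrt(2*ln(n)) ≈ sqrt(9.107754) ≈ 3.017906.
lambda ≈ 18*3.017906 = 54.322308.
floor(lambda*100)/100 = 54.32.

54.32


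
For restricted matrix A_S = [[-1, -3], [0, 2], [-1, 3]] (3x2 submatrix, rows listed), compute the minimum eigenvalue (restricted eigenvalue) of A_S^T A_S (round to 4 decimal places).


A_S^T A_S = [[2, 0], [0, 22]].
trace = 24.
det = 44.
disc = trace^2 - 4*det = 576 - 4*44 = 400.
sqrt(400) = 20.
lam_min = (24 - 20)/2 = 2 = 2.0000.

2.0000


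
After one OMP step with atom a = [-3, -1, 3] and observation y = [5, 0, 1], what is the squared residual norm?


a^T a = 19.
a^T y = -12.
coeff = -12/19 = -12/19.
||r||^2 = 350/19.

350/19


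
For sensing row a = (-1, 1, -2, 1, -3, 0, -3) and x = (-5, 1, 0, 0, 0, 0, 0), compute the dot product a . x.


Non-zero terms: ['-1*-5', '1*1']
Products: [5, 1]
y = sum = 6.

6


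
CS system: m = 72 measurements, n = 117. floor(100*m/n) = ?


100*m/n = 100*72/117 ≈ 61.5385.
floor = 61.

61


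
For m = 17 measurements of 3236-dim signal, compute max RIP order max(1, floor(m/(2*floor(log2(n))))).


floor(log2(3236)) = 11.
2*11 = 22.
m/(2*floor(log2(n))) = 17/22 ≈ 0.7727.
floor = 0.
k = max(1, 0) = 1.

1


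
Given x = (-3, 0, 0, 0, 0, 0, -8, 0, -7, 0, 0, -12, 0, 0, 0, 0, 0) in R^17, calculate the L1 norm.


Non-zero entries: [(0, -3), (6, -8), (8, -7), (11, -12)]
Absolute values: [3, 8, 7, 12]
||x||_1 = sum = 30.

30


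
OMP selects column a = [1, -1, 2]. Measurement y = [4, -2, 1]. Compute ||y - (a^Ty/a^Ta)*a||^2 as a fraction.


a^T a = 6.
a^T y = 8.
coeff = 8/6 = 4/3.
||r||^2 = 31/3.

31/3


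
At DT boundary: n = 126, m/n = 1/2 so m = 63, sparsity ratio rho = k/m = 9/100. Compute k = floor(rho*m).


m = 1/2*126 = 63.
rho = 9/100.
rho*m = 9/100*63 = 5.67.
k = floor(5.67) = 5.

5


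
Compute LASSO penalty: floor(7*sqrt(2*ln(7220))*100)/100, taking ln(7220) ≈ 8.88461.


ln(7220) ≈ 8.88461.
2*ln(n) ≈ 17.76922.
sqrt(2*ln(n)) ≈ sqrt(17.76922) ≈ 4.215355.
lambda ≈ 7*4.215355 = 29.507485.
floor(lambda*100)/100 = 29.50.

29.50


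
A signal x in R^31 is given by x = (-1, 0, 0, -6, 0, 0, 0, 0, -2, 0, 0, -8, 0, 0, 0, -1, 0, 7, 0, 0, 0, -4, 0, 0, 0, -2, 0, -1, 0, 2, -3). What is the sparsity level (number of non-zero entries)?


Non-zero positions: [0, 3, 8, 11, 15, 17, 21, 25, 27, 29, 30].
Sparsity = 11.

11


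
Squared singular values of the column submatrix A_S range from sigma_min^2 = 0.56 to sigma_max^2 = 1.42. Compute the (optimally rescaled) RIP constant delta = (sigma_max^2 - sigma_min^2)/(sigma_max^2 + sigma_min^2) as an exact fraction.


lambda_max - lambda_min = 1.42 - 0.56 = 0.86.
lambda_max + lambda_min = 1.42 + 0.56 = 1.98.
delta = 0.86/1.98 = 86/198 = 43/99.

43/99


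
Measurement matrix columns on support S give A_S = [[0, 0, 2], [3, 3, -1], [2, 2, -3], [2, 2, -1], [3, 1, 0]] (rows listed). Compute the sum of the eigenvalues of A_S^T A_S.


Sum of eigenvalues of A_S^T A_S = trace(A_S^T A_S) = sum of squared column norms of A_S.
A_S^T A_S diagonal: [26, 18, 15].
trace = 26 + 18 + 15 = 59.

59


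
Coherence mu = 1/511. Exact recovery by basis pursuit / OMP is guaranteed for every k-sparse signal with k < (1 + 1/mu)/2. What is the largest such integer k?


1/mu = 511.
1 + 1/mu = 512.
(1 + 1/mu)/2 = 256 is an integer and the inequality is strict, so k_max = 256 - 1 = 255.

255


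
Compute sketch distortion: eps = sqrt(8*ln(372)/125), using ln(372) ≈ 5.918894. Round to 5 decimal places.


ln(372) ≈ 5.918894.
8*ln(N)/m ≈ 8*5.918894/125 ≈ 0.37880922.
eps = sqrt(0.37880922) ≈ 0.6154748 ≈ 0.61547.

0.61547


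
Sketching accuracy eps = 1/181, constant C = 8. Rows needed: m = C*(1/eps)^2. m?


1/eps = 181.
(1/eps)^2 = 32761.
m = 8*32761 = 262088.

262088


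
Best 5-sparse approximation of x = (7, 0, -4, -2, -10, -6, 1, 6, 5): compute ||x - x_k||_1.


Sorted |x_i| descending: [10, 7, 6, 6, 5, 4, 2, 1, 0]
Keep top 5: [10, 7, 6, 6, 5]
Tail entries: [4, 2, 1, 0]
L1 error = sum of tail = 7.

7


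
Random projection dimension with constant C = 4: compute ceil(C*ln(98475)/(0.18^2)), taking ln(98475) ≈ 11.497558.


ln(98475) ≈ 11.497558.
eps^2 = 0.18^2 = 0.0324.
C*ln(N)/eps^2 ≈ 4*11.497558/0.0324 ≈ 1419.4516.
m = ceil(1419.4516) = 1420.

1420


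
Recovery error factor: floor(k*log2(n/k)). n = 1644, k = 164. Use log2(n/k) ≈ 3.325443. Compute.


log2(n/k) = log2(1644/164) ≈ 3.325443.
k*log2(n/k) ≈ 164*3.325443 = 545.372652.
floor(545.372652) = 545.

545


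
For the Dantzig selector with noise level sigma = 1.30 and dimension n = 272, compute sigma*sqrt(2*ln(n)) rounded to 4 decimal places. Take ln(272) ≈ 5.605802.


ln(272) ≈ 5.605802.
2*ln(n) ≈ 11.211604.
sqrt(2*ln(n)) ≈ sqrt(11.211604) ≈ 3.348373.
threshold ≈ 1.30*3.348373 = 4.3528849 ≈ 4.3529.

4.3529


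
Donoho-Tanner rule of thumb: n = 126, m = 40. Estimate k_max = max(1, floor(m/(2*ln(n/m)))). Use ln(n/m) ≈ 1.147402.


n/m = 126/40 = 63/20.
ln(n/m) ≈ 1.147402.
2*ln(n/m) ≈ 2.294804.
m/(2*ln(n/m)) ≈ 40/2.294804 ≈ 17.4307.
floor = 17.
k_max = max(1, 17) = 17.

17


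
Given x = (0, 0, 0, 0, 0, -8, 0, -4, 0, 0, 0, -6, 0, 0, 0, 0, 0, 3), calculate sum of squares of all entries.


Non-zero entries: [(5, -8), (7, -4), (11, -6), (17, 3)]
Squares: [64, 16, 36, 9]
||x||_2^2 = sum = 125.

125


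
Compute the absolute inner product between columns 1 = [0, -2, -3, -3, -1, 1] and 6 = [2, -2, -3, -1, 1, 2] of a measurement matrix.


Inner product: 0*2 + -2*-2 + -3*-3 + -3*-1 + -1*1 + 1*2
Products: [0, 4, 9, 3, -1, 2]
Sum = 17.
|dot| = 17.

17


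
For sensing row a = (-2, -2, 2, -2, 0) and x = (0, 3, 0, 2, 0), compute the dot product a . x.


Non-zero terms: ['-2*3', '-2*2']
Products: [-6, -4]
y = sum = -10.

-10


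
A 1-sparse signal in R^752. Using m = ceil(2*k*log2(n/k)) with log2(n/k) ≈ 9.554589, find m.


log2(n/k) = log2(752/1) ≈ 9.554589.
2*k*log2(n/k) ≈ 2*1*9.554589 = 19.109178.
m = ceil(19.109178) = 20.

20


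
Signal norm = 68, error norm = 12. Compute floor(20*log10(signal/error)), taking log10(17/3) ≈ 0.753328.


||x||/||e|| = 68/12 = 17/3.
log10(17/3) ≈ 0.753328.
20*log10(||x||/||e||) ≈ 20*0.753328 = 15.06656.
floor(15.06656) = 15.

15


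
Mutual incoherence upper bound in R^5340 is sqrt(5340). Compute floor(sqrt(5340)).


73^2 = 5329 <= 5340 < 5476 = 74^2, so 73 <= sqrt(5340) < 74.
floor(sqrt(5340)) = 73.

73


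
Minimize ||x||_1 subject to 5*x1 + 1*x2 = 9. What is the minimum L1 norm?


Axis intercepts:
  x1 = 9/5, x2 = 0: L1 = 9/5
  x1 = 0, x2 = 9: L1 = 9
x* = (9/5, 0)
||x*||_1 = 9/5.

9/5


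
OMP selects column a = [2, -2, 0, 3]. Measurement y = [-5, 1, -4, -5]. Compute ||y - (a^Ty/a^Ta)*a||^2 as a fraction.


a^T a = 17.
a^T y = -27.
coeff = -27/17 = -27/17.
||r||^2 = 410/17.

410/17


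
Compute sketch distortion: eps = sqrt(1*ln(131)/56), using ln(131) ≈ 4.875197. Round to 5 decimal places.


ln(131) ≈ 4.875197.
1*ln(N)/m ≈ 1*4.875197/56 ≈ 0.08705709.
eps = sqrt(0.08705709) ≈ 0.2950544 ≈ 0.29505.

0.29505


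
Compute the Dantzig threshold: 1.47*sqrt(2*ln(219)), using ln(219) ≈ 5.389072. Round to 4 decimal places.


ln(219) ≈ 5.389072.
2*ln(n) ≈ 10.778144.
sqrt(2*ln(n)) ≈ sqrt(10.778144) ≈ 3.283008.
threshold ≈ 1.47*3.283008 = 4.82602176 ≈ 4.8260.

4.8260


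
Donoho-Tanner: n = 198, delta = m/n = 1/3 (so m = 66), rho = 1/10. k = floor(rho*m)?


m = 1/3*198 = 66.
rho = 1/10.
rho*m = 1/10*66 = 6.6.
k = floor(6.6) = 6.

6


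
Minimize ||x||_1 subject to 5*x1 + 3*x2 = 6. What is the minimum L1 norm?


Axis intercepts:
  x1 = 6/5, x2 = 0: L1 = 6/5
  x1 = 0, x2 = 2: L1 = 2
x* = (6/5, 0)
||x*||_1 = 6/5.

6/5


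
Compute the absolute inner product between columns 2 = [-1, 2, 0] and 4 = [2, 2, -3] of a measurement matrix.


Inner product: -1*2 + 2*2 + 0*-3
Products: [-2, 4, 0]
Sum = 2.
|dot| = 2.

2


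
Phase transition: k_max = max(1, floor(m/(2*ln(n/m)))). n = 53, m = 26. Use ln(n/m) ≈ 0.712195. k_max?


n/m = 53/26.
ln(n/m) ≈ 0.712195.
2*ln(n/m) ≈ 1.42439.
m/(2*ln(n/m)) ≈ 26/1.42439 ≈ 18.2534.
floor = 18.
k_max = max(1, 18) = 18.

18


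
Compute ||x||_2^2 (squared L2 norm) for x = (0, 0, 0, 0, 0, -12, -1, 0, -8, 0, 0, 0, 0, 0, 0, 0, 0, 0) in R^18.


Non-zero entries: [(5, -12), (6, -1), (8, -8)]
Squares: [144, 1, 64]
||x||_2^2 = sum = 209.

209


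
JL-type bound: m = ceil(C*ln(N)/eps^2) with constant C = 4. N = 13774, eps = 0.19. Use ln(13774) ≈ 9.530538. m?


ln(13774) ≈ 9.530538.
eps^2 = 0.19^2 = 0.0361.
C*ln(N)/eps^2 ≈ 4*9.530538/0.0361 ≈ 1056.0153.
m = ceil(1056.0153) = 1057.

1057


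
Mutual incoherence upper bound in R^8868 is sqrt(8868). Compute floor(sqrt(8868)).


94^2 = 8836 <= 8868 < 9025 = 95^2, so 94 <= sqrt(8868) < 95.
floor(sqrt(8868)) = 94.

94


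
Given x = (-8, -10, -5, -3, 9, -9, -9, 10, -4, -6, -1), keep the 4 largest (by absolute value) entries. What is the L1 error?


Sorted |x_i| descending: [10, 10, 9, 9, 9, 8, 6, 5, 4, 3, 1]
Keep top 4: [10, 10, 9, 9]
Tail entries: [9, 8, 6, 5, 4, 3, 1]
L1 error = sum of tail = 36.

36


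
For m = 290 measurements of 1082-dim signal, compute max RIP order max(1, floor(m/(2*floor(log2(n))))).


floor(log2(1082)) = 10.
2*10 = 20.
m/(2*floor(log2(n))) = 290/20 ≈ 14.5.
floor = 14.
k = max(1, 14) = 14.

14


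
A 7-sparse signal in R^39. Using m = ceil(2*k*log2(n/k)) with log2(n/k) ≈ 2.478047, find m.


log2(n/k) = log2(39/7) ≈ 2.478047.
2*k*log2(n/k) ≈ 2*7*2.478047 = 34.692658.
m = ceil(34.692658) = 35.

35


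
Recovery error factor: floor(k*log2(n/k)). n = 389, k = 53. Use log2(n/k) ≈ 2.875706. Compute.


log2(n/k) = log2(389/53) ≈ 2.875706.
k*log2(n/k) ≈ 53*2.875706 = 152.412418.
floor(152.412418) = 152.

152


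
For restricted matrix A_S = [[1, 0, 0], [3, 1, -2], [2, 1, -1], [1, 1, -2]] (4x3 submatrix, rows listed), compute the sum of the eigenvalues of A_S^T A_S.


Sum of eigenvalues of A_S^T A_S = trace(A_S^T A_S) = sum of squared column norms of A_S.
A_S^T A_S diagonal: [15, 3, 9].
trace = 15 + 3 + 9 = 27.

27


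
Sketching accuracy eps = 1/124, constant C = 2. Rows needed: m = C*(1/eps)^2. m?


1/eps = 124.
(1/eps)^2 = 15376.
m = 2*15376 = 30752.

30752


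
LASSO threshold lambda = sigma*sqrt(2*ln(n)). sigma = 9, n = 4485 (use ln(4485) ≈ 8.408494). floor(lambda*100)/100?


ln(4485) ≈ 8.408494.
2*ln(n) ≈ 16.816988.
sqrt(2*ln(n)) ≈ sqrt(16.816988) ≈ 4.100852.
lambda ≈ 9*4.100852 = 36.907668.
floor(lambda*100)/100 = 36.90.

36.90


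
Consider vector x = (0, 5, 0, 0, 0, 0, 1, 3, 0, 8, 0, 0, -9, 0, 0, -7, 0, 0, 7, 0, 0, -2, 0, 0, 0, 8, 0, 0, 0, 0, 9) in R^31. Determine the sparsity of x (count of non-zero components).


Non-zero positions: [1, 6, 7, 9, 12, 15, 18, 21, 25, 30].
Sparsity = 10.

10


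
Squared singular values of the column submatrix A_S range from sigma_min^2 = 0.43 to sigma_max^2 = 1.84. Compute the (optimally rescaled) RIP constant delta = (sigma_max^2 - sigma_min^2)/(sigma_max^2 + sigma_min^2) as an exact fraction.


lambda_max - lambda_min = 1.84 - 0.43 = 1.41.
lambda_max + lambda_min = 1.84 + 0.43 = 2.27.
delta = 1.41/2.27 = 141/227.

141/227


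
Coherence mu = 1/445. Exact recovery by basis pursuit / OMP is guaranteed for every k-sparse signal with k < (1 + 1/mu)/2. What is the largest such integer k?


1/mu = 445.
1 + 1/mu = 446.
(1 + 1/mu)/2 = 223 is an integer and the inequality is strict, so k_max = 223 - 1 = 222.

222
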